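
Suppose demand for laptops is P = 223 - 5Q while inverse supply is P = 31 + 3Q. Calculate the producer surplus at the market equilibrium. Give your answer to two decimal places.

Set 223 - 5Q = 31 + 3Q, which gives 192 = 8Q, so Q* = 24 and P* = 223 - 5(24) = 103.
PS is the area between P* and the supply curve from 0 to Q*: (1/2)(24)(72) = 864.

864.00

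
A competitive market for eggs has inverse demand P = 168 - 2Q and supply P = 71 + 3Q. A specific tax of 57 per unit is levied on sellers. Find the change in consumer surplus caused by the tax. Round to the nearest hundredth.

-312.36

Pre-tax equilibrium: 168 - 2Q = 71 + 3Q gives Q* = 19.4, P* = 129.2.
With the tax, sellers need 57 more per unit: 168 - 2Q = 71 + 3Q + 57, so Q_t = 8. Buyers pay P_b = 152; sellers receive P_s = P_b - 57 = 95.
Consumers lose the trapezoid between P* and P_b out to Q_t plus the triangle from Q_t to Q*: change in CS = 64 - 376.36 = -312.36.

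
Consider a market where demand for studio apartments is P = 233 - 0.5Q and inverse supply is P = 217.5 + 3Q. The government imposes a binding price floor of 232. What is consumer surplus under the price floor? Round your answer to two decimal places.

1.00

Free-market equilibrium: 233 - 0.5Q = 217.5 + 3Q gives Q* = 4.4286, P* = 230.7857.
At P = 232, buyers demand (233 - 232)/0.5 = 2 while sellers would supply more, so the quantity traded is 2 at price 232.
CS is the triangle under demand above 232: (1/2)(2)(233 - 232) = 1.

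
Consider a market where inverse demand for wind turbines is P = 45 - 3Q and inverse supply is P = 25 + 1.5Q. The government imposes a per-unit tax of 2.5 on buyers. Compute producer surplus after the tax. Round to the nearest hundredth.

Pre-tax equilibrium: 45 - 3Q = 25 + 1.5Q gives Q* = 4.4444, P* = 31.6667.
With the tax, buyers' net willingness to pay falls by 2.5: (45 - 2.5) - 3Q = 25 + 1.5Q, so Q_t = 3.8889. Buyers pay P_b = 33.3333; sellers receive P_s = P_b - 2.5 = 30.8333.
PS = (1/2)(Q_t)(P_s - 25) = (1/2)(3.8889)(5.8333) = 11.3426.

11.34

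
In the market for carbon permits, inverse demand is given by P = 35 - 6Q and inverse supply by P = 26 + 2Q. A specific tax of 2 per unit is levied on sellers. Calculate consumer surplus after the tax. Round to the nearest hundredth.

Without the tax, 35 - 6Q = 26 + 2Q so Q* = 1.125 and P* = 28.25.
A tax on sellers shifts supply up by 2: 35 - 6Q = 26 + 2Q + 2, so Q_t = 0.875. Buyers pay P_b = 29.75; sellers receive P_s = P_b - 2 = 27.75.
CS = (1/2)(Q_t)(35 - P_b) = (1/2)(0.875)(5.25) = 2.2969.

2.30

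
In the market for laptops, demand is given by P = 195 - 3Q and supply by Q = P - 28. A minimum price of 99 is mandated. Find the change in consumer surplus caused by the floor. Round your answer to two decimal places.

Rewriting supply in inverse form: P = 28 + Q.
Without the control, 195 - 3Q = 28 + Q so Q* = 41.75 and P* = 69.75.
At the floor price 99, quantity demanded is (195 - 99)/3 = 32; demand is the short side, so Q = 32 trades at P = 99.
CS goes from (1/2)(41.75)(125.25) = 2614.5938 to 1536 (computed as (195 - 99)(32) - (1/2)(3)(32)^2), a change of -1078.5938.

-1078.59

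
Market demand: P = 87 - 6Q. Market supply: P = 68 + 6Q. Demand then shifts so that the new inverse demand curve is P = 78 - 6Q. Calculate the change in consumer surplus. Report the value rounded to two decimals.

Initial equilibrium: Q_0 = 1.5833, P_0 = 77.5; CS_0 = (1/2)(1.5833)(9.5) = 7.5208, PS_0 = (1/2)(1.5833)(9.5) = 7.5208.
New equilibrium: 78 - 6Q = 68 + 6Q gives Q_1 = 0.8333, P_1 = 73; CS_1 = 2.0833, PS_1 = 2.0833.
Change in consumer surplus = 2.0833 - 7.5208 = -5.4375.

-5.44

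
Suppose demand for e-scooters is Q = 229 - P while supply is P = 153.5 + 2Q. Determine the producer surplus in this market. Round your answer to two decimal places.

Rewriting demand in inverse form: P = 229 - Q.
Set 229 - Q = 153.5 + 2Q, which gives 75.5 = 3Q, so Q* = 25.1667 and P* = 229 - (25.1667) = 203.8333.
Producer surplus is the triangle above supply below P*: (1/2)(25.1667)(203.8333 - 153.5) = (1/2)(25.1667)(50.3333) = 633.3611.

633.36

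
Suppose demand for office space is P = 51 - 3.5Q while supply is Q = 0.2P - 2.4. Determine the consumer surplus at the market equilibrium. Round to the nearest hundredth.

36.84

Rewriting supply in inverse form: P = 12 + 5Q.
Set 51 - 3.5Q = 12 + 5Q, which gives 39 = 8.5Q, so Q* = 4.5882 and P* = 51 - 3.5(4.5882) = 34.9412.
CS is the area between the demand curve and P* from 0 to Q*: (1/2)(4.5882)(16.0588) = 36.8408.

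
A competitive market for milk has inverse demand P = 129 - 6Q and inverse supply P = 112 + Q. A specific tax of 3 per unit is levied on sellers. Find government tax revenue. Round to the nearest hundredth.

6.00

Without the tax, 129 - 6Q = 112 + Q so Q* = 2.4286 and P* = 114.4286.
A tax on sellers shifts supply up by 3: 129 - 6Q = 112 + Q + 3, so Q_t = 2. Buyers pay P_b = 117; sellers receive P_s = P_b - 3 = 114.
Tax revenue = t x Q_t = 3 x 2 = 6.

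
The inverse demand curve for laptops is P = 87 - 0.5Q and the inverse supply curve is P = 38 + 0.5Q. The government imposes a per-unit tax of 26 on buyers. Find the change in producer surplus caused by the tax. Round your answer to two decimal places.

Without the tax, 87 - 0.5Q = 38 + 0.5Q so Q* = 49 and P* = 62.5.
A tax on buyers shifts demand down by 26: (87 - 26) - 0.5Q = 38 + 0.5Q, so Q_t = 23. Buyers pay P_b = 75.5; sellers receive P_s = P_b - 26 = 49.5.
Producers lose the trapezoid between P_s and P* out to Q_t plus the triangle from Q_t to Q*: change in PS = 132.25 - 600.25 = -468.

-468.00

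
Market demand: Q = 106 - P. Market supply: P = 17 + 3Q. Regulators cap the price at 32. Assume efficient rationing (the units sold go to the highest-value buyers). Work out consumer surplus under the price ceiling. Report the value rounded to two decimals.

357.50

Rewriting demand in inverse form: P = 106 - Q.
Free-market equilibrium: 106 - Q = 17 + 3Q gives Q* = 22.25, P* = 83.75.
At the ceiling price 32, quantity supplied is (32 - 17)/3 = 5; supply is the short side, so Q = 5 trades at P = 32.
The demand price at Q = 5 is 101. CS is the trapezoid between demand and 32 over [0, 5]: (1/2)[(106 - 32) + (101 - 32)](5) = 357.5.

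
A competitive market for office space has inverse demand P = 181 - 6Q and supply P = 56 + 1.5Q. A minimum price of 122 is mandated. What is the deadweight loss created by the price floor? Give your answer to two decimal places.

175.10

Free-market equilibrium: 181 - 6Q = 56 + 1.5Q gives Q* = 16.6667, P* = 81.
At the floor price 122, quantity demanded is (181 - 122)/6 = 9.8333; demand is the short side, so Q = 9.8333 trades at P = 122.
The lost-trades triangle has base Q* - 9.8333 = 6.8333 and height equal to the gap between the curves at Q = 9.8333, which is 122 - 70.75 = 51.25. DWL = (1/2)(6.8333)(51.25) = 175.1042.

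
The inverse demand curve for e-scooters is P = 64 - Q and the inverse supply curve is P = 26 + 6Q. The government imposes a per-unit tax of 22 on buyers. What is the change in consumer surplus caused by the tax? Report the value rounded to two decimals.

-12.12

Without the tax, 64 - Q = 26 + 6Q so Q* = 5.4286 and P* = 58.5714.
A tax on buyers shifts demand down by 22: (64 - 22) - Q = 26 + 6Q, so Q_t = 2.2857. Buyers pay P_b = 61.7143; sellers receive P_s = P_b - 22 = 39.7143.
CS falls from (1/2)(5.4286)(5.4286) = 14.7347 to (1/2)(2.2857)(2.2857) = 2.6122, a change of -12.1224.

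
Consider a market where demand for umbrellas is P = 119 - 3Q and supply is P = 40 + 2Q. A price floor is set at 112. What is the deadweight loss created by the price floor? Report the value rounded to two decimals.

Free-market equilibrium: 119 - 3Q = 40 + 2Q gives Q* = 15.8, P* = 71.6.
At the floor price 112, quantity demanded is (119 - 112)/3 = 2.3333; demand is the short side, so Q = 2.3333 trades at P = 112.
At Q = 2.3333 the demand price is 112 and the supply price is 44.6667. Deadweight loss is the triangle between the curves from 2.3333 to 15.8: (1/2)(112 - 44.6667)(15.8 - 2.3333) = 453.3778.

453.38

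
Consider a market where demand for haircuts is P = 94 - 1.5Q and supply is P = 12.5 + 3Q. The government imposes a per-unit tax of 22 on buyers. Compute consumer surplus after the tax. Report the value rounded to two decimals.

131.12

Pre-tax equilibrium: 94 - 1.5Q = 12.5 + 3Q gives Q* = 18.1111, P* = 66.8333.
A tax on buyers shifts demand down by 22: (94 - 22) - 1.5Q = 12.5 + 3Q, so Q_t = 13.2222. Buyers pay P_b = 74.1667; sellers receive P_s = P_b - 22 = 52.1667.
Consumer surplus is the triangle under demand above P_b: (1/2)(13.2222)(94 - 74.1667) = 131.1204.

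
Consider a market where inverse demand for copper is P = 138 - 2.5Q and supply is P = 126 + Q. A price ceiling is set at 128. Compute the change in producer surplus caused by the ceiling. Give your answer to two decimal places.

-3.88

Without the control, 138 - 2.5Q = 126 + Q so Q* = 3.4286 and P* = 129.4286.
At the ceiling price 128, quantity supplied is (128 - 126)/1 = 2; supply is the short side, so Q = 2 trades at P = 128.
PS goes from (1/2)(3.4286)(3.4286) = 5.8776 to 2 (computed as (128 - 126)(2) - (1/2)(1)(2)^2), a change of -3.8776.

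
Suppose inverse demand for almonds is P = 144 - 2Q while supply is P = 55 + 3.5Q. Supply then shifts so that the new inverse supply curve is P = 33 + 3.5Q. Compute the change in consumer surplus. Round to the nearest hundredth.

145.45

Initial equilibrium: Q_0 = 16.1818, P_0 = 111.6364; CS_0 = (1/2)(16.1818)(32.3636) = 261.8512, PS_0 = (1/2)(16.1818)(56.6364) = 458.2397.
New equilibrium: 144 - 2Q = 33 + 3.5Q gives Q_1 = 20.1818, P_1 = 103.6364; CS_1 = 407.3058, PS_1 = 712.7851.
Change in consumer surplus = 407.3058 - 261.8512 = 145.4545.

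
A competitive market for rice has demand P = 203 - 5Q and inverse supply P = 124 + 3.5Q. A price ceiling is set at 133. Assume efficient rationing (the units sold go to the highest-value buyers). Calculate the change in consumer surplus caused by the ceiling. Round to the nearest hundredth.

-52.48

Without the control, 203 - 5Q = 124 + 3.5Q so Q* = 9.2941 and P* = 156.5294.
At P = 133, sellers supply (133 - 124)/3.5 = 2.5714 while buyers want more, so the quantity traded is 2.5714 at price 133.
CS goes from (1/2)(9.2941)(46.4706) = 215.9516 to 163.4694 (computed as (203 - 133)(2.5714) - (1/2)(5)(2.5714)^2), a change of -52.4822.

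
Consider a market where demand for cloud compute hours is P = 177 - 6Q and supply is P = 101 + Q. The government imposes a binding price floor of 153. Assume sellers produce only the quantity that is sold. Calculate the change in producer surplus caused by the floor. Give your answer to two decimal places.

Free-market equilibrium: 177 - 6Q = 101 + Q gives Q* = 10.8571, P* = 111.8571.
At the floor price 153, quantity demanded is (177 - 153)/6 = 4; demand is the short side, so Q = 4 trades at P = 153.
PS goes from (1/2)(10.8571)(10.8571) = 58.9388 to 200 (computed as (153 - 101)(4) - (1/2)(1)(4)^2), a change of 141.0612.

141.06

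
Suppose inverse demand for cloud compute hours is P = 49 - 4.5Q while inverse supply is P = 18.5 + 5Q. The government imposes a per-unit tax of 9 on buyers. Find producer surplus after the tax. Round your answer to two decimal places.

12.80

Pre-tax equilibrium: 49 - 4.5Q = 18.5 + 5Q gives Q* = 3.2105, P* = 34.5526.
A tax on buyers shifts demand down by 9: (49 - 9) - 4.5Q = 18.5 + 5Q, so Q_t = 2.2632. Buyers pay P_b = 38.8158; sellers receive P_s = P_b - 9 = 29.8158.
PS = (1/2)(Q_t)(P_s - 18.5) = (1/2)(2.2632)(11.3158) = 12.8047.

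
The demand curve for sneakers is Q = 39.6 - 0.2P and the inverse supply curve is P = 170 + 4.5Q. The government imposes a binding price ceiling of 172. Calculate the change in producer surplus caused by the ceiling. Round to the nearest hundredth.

-19.10

Rewriting demand in inverse form: P = 198 - 5Q.
Free-market equilibrium: 198 - 5Q = 170 + 4.5Q gives Q* = 2.9474, P* = 183.2632.
At P = 172, sellers supply (172 - 170)/4.5 = 0.4444 while buyers want more, so the quantity traded is 0.4444 at price 172.
PS goes from (1/2)(2.9474)(13.2632) = 19.5457 to 0.4444 (computed as (172 - 170)(0.4444) - (1/2)(4.5)(0.4444)^2), a change of -19.1013.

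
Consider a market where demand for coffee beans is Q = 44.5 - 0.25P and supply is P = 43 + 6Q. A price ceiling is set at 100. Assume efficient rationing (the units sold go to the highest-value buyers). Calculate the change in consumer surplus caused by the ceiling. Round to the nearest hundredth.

Rewriting demand in inverse form: P = 178 - 4Q.
Without the control, 178 - 4Q = 43 + 6Q so Q* = 13.5 and P* = 124.
At the ceiling price 100, quantity supplied is (100 - 43)/6 = 9.5; supply is the short side, so Q = 9.5 trades at P = 100.
CS goes from (1/2)(13.5)(54) = 364.5 to 560.5 (computed as (178 - 100)(9.5) - (1/2)(4)(9.5)^2), a change of 196.

196.00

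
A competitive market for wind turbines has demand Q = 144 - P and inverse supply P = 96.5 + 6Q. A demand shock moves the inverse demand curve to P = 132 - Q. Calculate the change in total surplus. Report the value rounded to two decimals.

Rewriting demand in inverse form: P = 144 - Q.
Initial equilibrium: Q_0 = 6.7857, P_0 = 137.2143; CS_0 = (1/2)(6.7857)(6.7857) = 23.023, PS_0 = (1/2)(6.7857)(40.7143) = 138.1378.
New equilibrium: 132 - Q = 96.5 + 6Q gives Q_1 = 5.0714, P_1 = 126.9286; CS_1 = 12.8597, PS_1 = 77.1582.
Change in total surplus = (12.8597 + 77.1582) - (23.023 + 138.1378) = -71.1429.

-71.14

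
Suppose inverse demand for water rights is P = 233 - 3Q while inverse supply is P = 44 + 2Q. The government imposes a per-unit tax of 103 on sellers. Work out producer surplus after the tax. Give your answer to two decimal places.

295.84

Without the tax, 233 - 3Q = 44 + 2Q so Q* = 37.8 and P* = 119.6.
With the tax, sellers need 103 more per unit: 233 - 3Q = 44 + 2Q + 103, so Q_t = 17.2. Buyers pay P_b = 181.4; sellers receive P_s = P_b - 103 = 78.4.
Producer surplus is the triangle above supply below P_s: (1/2)(17.2)(78.4 - 44) = 295.84.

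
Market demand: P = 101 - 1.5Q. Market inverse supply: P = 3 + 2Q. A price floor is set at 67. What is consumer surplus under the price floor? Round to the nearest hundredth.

Without the control, 101 - 1.5Q = 3 + 2Q so Q* = 28 and P* = 59.
At P = 67, buyers demand (101 - 67)/1.5 = 22.6667 while sellers would supply more, so the quantity traded is 22.6667 at price 67.
CS is the triangle under demand above 67: (1/2)(22.6667)(101 - 67) = 385.3333.

385.33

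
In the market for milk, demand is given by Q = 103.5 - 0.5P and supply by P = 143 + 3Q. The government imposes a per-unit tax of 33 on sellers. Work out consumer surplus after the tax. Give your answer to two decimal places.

Rewriting demand in inverse form: P = 207 - 2Q.
Without the tax, 207 - 2Q = 143 + 3Q so Q* = 12.8 and P* = 181.4.
With the tax, sellers need 33 more per unit: 207 - 2Q = 143 + 3Q + 33, so Q_t = 6.2. Buyers pay P_b = 194.6; sellers receive P_s = P_b - 33 = 161.6.
CS = (1/2)(Q_t)(207 - P_b) = (1/2)(6.2)(12.4) = 38.44.

38.44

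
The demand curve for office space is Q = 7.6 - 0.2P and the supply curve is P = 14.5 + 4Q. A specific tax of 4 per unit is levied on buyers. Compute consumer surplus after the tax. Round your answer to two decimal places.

Rewriting demand in inverse form: P = 38 - 5Q.
Without the tax, 38 - 5Q = 14.5 + 4Q so Q* = 2.6111 and P* = 24.9444.
A tax on buyers shifts demand down by 4: (38 - 4) - 5Q = 14.5 + 4Q, so Q_t = 2.1667. Buyers pay P_b = 27.1667; sellers receive P_s = P_b - 4 = 23.1667.
CS = (1/2)(Q_t)(38 - P_b) = (1/2)(2.1667)(10.8333) = 11.7361.

11.74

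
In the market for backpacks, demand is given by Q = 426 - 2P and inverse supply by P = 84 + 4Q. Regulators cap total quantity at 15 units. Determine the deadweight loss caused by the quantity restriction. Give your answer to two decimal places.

420.25

Rewriting demand in inverse form: P = 213 - 0.5Q.
Unrestricted equilibrium: Q* = (213 - 84)/(0.5 + 4) = 28.6667.
At Q = 15 the demand price is 213 - 0.5(15) = 205.5 and the supply price is 84 + 4(15) = 144.
Deadweight loss is the triangle between the curves from 15 to 28.6667: (1/2)(205.5 - 144)(28.6667 - 15) = 420.25.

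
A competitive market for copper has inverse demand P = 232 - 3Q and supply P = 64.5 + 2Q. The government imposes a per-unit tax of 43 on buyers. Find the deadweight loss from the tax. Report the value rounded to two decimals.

Pre-tax equilibrium: 232 - 3Q = 64.5 + 2Q gives Q* = 33.5, P* = 131.5.
A tax on buyers shifts demand down by 43: (232 - 43) - 3Q = 64.5 + 2Q, so Q_t = 24.9. Buyers pay P_b = 157.3; sellers receive P_s = P_b - 43 = 114.3.
Deadweight loss is the triangle between the curves from Q_t to Q*: (1/2)(33.5 - 24.9)(43) = 184.9.

184.90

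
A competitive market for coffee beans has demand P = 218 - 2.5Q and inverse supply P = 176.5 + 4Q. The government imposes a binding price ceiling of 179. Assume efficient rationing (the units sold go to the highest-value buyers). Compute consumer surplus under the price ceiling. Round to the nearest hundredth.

23.89

Free-market equilibrium: 218 - 2.5Q = 176.5 + 4Q gives Q* = 6.3846, P* = 202.0385.
At P = 179, sellers supply (179 - 176.5)/4 = 0.625 while buyers want more, so the quantity traded is 0.625 at price 179.
The demand price at Q = 0.625 is 216.4375. CS is the trapezoid between demand and 179 over [0, 0.625]: (1/2)[(218 - 179) + (216.4375 - 179)](0.625) = 23.8867.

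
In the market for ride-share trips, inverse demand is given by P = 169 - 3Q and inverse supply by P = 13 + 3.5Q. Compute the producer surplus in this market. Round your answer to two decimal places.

1008.00

Set 169 - 3Q = 13 + 3.5Q, which gives 156 = 6.5Q, so Q* = 24 and P* = 169 - 3(24) = 97.
The supply curve's price intercept is 13, so PS = (1/2)(Q*)(P* - 13) = (1/2)(24)(84) = 1008.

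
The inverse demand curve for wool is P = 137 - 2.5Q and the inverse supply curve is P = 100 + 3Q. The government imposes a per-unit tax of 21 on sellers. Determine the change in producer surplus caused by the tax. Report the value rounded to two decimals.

-55.19

Without the tax, 137 - 2.5Q = 100 + 3Q so Q* = 6.7273 and P* = 120.1818.
A tax on sellers shifts supply up by 21: 137 - 2.5Q = 100 + 3Q + 21, so Q_t = 2.9091. Buyers pay P_b = 129.7273; sellers receive P_s = P_b - 21 = 108.7273.
Producers lose the trapezoid between P_s and P* out to Q_t plus the triangle from Q_t to Q*: change in PS = 12.6942 - 67.8843 = -55.1901.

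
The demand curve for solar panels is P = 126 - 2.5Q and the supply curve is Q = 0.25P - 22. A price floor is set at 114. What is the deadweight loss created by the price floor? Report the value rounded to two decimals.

Rewriting supply in inverse form: P = 88 + 4Q.
Without the control, 126 - 2.5Q = 88 + 4Q so Q* = 5.8462 and P* = 111.3846.
At P = 114, buyers demand (126 - 114)/2.5 = 4.8 while sellers would supply more, so the quantity traded is 4.8 at price 114.
At Q = 4.8 the demand price is 114 and the supply price is 107.2. Deadweight loss is the triangle between the curves from 4.8 to 5.8462: (1/2)(114 - 107.2)(5.8462 - 4.8) = 3.5569.

3.56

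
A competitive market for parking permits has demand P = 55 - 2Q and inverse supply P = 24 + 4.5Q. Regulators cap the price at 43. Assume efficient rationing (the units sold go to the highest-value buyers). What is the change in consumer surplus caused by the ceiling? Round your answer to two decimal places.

Free-market equilibrium: 55 - 2Q = 24 + 4.5Q gives Q* = 4.7692, P* = 45.4615.
At P = 43, sellers supply (43 - 24)/4.5 = 4.2222 while buyers want more, so the quantity traded is 4.2222 at price 43.
CS goes from (1/2)(4.7692)(9.5385) = 22.7456 to 32.8395 (computed as (55 - 43)(4.2222) - (1/2)(2)(4.2222)^2), a change of 10.0939.

10.09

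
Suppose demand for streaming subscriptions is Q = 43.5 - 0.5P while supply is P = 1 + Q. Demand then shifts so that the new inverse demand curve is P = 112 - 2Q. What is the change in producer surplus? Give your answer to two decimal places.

273.61

Rewriting demand in inverse form: P = 87 - 2Q.
Initial equilibrium: Q_0 = 28.6667, P_0 = 29.6667; CS_0 = (1/2)(28.6667)(57.3333) = 821.7778, PS_0 = (1/2)(28.6667)(28.6667) = 410.8889.
New equilibrium: 112 - 2Q = 1 + Q gives Q_1 = 37, P_1 = 38; CS_1 = 1369, PS_1 = 684.5.
Change in producer surplus = 684.5 - 410.8889 = 273.6111.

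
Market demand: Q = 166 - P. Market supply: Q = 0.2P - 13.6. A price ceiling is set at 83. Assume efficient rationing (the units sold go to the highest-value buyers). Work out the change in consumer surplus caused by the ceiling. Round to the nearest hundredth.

111.11

Rewriting demand in inverse form: P = 166 - Q.
Rewriting supply in inverse form: P = 68 + 5Q.
Free-market equilibrium: 166 - Q = 68 + 5Q gives Q* = 16.3333, P* = 149.6667.
At the ceiling price 83, quantity supplied is (83 - 68)/5 = 3; supply is the short side, so Q = 3 trades at P = 83.
CS goes from (1/2)(16.3333)(16.3333) = 133.3889 to 244.5 (computed as (166 - 83)(3) - (1/2)(1)(3)^2), a change of 111.1111.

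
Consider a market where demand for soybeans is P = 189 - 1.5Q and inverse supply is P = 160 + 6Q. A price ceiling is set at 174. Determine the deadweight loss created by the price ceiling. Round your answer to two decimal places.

8.82

Without the control, 189 - 1.5Q = 160 + 6Q so Q* = 3.8667 and P* = 183.2.
At P = 174, sellers supply (174 - 160)/6 = 2.3333 while buyers want more, so the quantity traded is 2.3333 at price 174.
The lost-trades triangle has base Q* - 2.3333 = 1.5333 and height equal to the gap between the curves at Q = 2.3333, which is 185.5 - 174 = 11.5. DWL = (1/2)(1.5333)(11.5) = 8.8167.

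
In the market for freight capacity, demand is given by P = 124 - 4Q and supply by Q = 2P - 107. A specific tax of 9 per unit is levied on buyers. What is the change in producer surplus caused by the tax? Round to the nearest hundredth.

Rewriting supply in inverse form: P = 53.5 + 0.5Q.
Pre-tax equilibrium: 124 - 4Q = 53.5 + 0.5Q gives Q* = 15.6667, P* = 61.3333.
With the tax, buyers' net willingness to pay falls by 9: (124 - 9) - 4Q = 53.5 + 0.5Q, so Q_t = 13.6667. Buyers pay P_b = 69.3333; sellers receive P_s = P_b - 9 = 60.3333.
PS falls from (1/2)(15.6667)(7.8333) = 61.3611 to (1/2)(13.6667)(6.8333) = 46.6944, a change of -14.6667.

-14.67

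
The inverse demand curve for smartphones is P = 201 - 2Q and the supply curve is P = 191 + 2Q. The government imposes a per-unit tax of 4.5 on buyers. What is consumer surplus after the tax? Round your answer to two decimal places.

1.89

Without the tax, 201 - 2Q = 191 + 2Q so Q* = 2.5 and P* = 196.
A tax on buyers shifts demand down by 4.5: (201 - 4.5) - 2Q = 191 + 2Q, so Q_t = 1.375. Buyers pay P_b = 198.25; sellers receive P_s = P_b - 4.5 = 193.75.
Consumer surplus is the triangle under demand above P_b: (1/2)(1.375)(201 - 198.25) = 1.8906.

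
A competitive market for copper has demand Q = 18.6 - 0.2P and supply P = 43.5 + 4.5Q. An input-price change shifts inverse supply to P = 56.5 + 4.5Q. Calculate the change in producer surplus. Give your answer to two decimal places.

-27.87

Rewriting demand in inverse form: P = 93 - 5Q.
Initial equilibrium: Q_0 = 5.2105, P_0 = 66.9474; CS_0 = (1/2)(5.2105)(26.0526) = 67.874, PS_0 = (1/2)(5.2105)(23.4474) = 61.0866.
New equilibrium: 93 - 5Q = 56.5 + 4.5Q gives Q_1 = 3.8421, P_1 = 73.7895; CS_1 = 36.9044, PS_1 = 33.214.
Change in producer surplus = 33.214 - 61.0866 = -27.8726.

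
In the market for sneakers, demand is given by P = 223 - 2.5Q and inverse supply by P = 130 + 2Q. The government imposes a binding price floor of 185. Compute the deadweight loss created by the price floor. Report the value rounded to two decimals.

67.24

Free-market equilibrium: 223 - 2.5Q = 130 + 2Q gives Q* = 20.6667, P* = 171.3333.
At P = 185, buyers demand (223 - 185)/2.5 = 15.2 while sellers would supply more, so the quantity traded is 15.2 at price 185.
The lost-trades triangle has base Q* - 15.2 = 5.4667 and height equal to the gap between the curves at Q = 15.2, which is 185 - 160.4 = 24.6. DWL = (1/2)(5.4667)(24.6) = 67.24.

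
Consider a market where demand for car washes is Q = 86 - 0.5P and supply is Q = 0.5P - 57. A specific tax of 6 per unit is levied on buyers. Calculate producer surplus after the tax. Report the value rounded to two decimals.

Rewriting demand in inverse form: P = 172 - 2Q.
Rewriting supply in inverse form: P = 114 + 2Q.
Without the tax, 172 - 2Q = 114 + 2Q so Q* = 14.5 and P* = 143.
With the tax, buyers' net willingness to pay falls by 6: (172 - 6) - 2Q = 114 + 2Q, so Q_t = 13. Buyers pay P_b = 146; sellers receive P_s = P_b - 6 = 140.
PS = (1/2)(Q_t)(P_s - 114) = (1/2)(13)(26) = 169.

169.00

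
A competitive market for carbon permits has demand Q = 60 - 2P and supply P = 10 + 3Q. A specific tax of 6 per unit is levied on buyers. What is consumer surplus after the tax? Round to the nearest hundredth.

Rewriting demand in inverse form: P = 30 - 0.5Q.
Pre-tax equilibrium: 30 - 0.5Q = 10 + 3Q gives Q* = 5.7143, P* = 27.1429.
With the tax, buyers' net willingness to pay falls by 6: (30 - 6) - 0.5Q = 10 + 3Q, so Q_t = 4. Buyers pay P_b = 28; sellers receive P_s = P_b - 6 = 22.
Consumer surplus is the triangle under demand above P_b: (1/2)(4)(30 - 28) = 4.

4.00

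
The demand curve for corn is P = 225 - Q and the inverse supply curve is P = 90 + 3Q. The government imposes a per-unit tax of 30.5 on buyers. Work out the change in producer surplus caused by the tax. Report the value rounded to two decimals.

Pre-tax equilibrium: 225 - Q = 90 + 3Q gives Q* = 33.75, P* = 191.25.
With the tax, buyers' net willingness to pay falls by 30.5: (225 - 30.5) - Q = 90 + 3Q, so Q_t = 26.125. Buyers pay P_b = 198.875; sellers receive P_s = P_b - 30.5 = 168.375.
PS falls from (1/2)(33.75)(101.25) = 1708.5938 to (1/2)(26.125)(78.375) = 1023.7734, a change of -684.8203.

-684.82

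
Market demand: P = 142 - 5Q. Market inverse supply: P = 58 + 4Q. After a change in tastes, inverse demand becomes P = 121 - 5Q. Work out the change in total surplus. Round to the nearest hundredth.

-171.50

Initial equilibrium: Q_0 = 9.3333, P_0 = 95.3333; CS_0 = (1/2)(9.3333)(46.6667) = 217.7778, PS_0 = (1/2)(9.3333)(37.3333) = 174.2222.
New equilibrium: 121 - 5Q = 58 + 4Q gives Q_1 = 7, P_1 = 86; CS_1 = 122.5, PS_1 = 98.
Change in total surplus = (122.5 + 98) - (217.7778 + 174.2222) = -171.5.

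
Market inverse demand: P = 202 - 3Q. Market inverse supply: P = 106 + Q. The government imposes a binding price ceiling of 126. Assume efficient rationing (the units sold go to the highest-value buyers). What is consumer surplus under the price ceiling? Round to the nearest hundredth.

920.00

Without the control, 202 - 3Q = 106 + Q so Q* = 24 and P* = 130.
At P = 126, sellers supply (126 - 106)/1 = 20 while buyers want more, so the quantity traded is 20 at price 126.
The demand price at Q = 20 is 142. CS is the trapezoid between demand and 126 over [0, 20]: (1/2)[(202 - 126) + (142 - 126)](20) = 920.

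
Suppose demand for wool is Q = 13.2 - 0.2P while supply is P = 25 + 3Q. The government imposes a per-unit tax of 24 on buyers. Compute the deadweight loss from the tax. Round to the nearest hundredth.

36.00

Rewriting demand in inverse form: P = 66 - 5Q.
Pre-tax equilibrium: 66 - 5Q = 25 + 3Q gives Q* = 5.125, P* = 40.375.
With the tax, buyers' net willingness to pay falls by 24: (66 - 24) - 5Q = 25 + 3Q, so Q_t = 2.125. Buyers pay P_b = 55.375; sellers receive P_s = P_b - 24 = 31.375.
The welfare triangle lost has base Q* - Q_t = 3 and height t = 24, so DWL = (1/2)(3)(24) = 36.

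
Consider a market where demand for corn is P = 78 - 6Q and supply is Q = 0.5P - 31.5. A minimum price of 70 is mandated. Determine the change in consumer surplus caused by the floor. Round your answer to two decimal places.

-5.21

Rewriting supply in inverse form: P = 63 + 2Q.
Without the control, 78 - 6Q = 63 + 2Q so Q* = 1.875 and P* = 66.75.
At P = 70, buyers demand (78 - 70)/6 = 1.3333 while sellers would supply more, so the quantity traded is 1.3333 at price 70.
CS goes from (1/2)(1.875)(11.25) = 10.5469 to 5.3333 (computed as (78 - 70)(1.3333) - (1/2)(6)(1.3333)^2), a change of -5.2135.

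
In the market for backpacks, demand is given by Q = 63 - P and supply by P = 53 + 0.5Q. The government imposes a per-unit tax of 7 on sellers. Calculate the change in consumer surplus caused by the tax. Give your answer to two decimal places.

Rewriting demand in inverse form: P = 63 - Q.
Without the tax, 63 - Q = 53 + 0.5Q so Q* = 6.6667 and P* = 56.3333.
With the tax, sellers need 7 more per unit: 63 - Q = 53 + 0.5Q + 7, so Q_t = 2. Buyers pay P_b = 61; sellers receive P_s = P_b - 7 = 54.
Consumers lose the trapezoid between P* and P_b out to Q_t plus the triangle from Q_t to Q*: change in CS = 2 - 22.2222 = -20.2222.

-20.22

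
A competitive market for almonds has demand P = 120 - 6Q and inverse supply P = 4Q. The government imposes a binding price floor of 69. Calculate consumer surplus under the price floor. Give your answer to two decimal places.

Without the control, 120 - 6Q = 4Q so Q* = 12 and P* = 48.
At the floor price 69, quantity demanded is (120 - 69)/6 = 8.5; demand is the short side, so Q = 8.5 trades at P = 69.
CS is the triangle under demand above 69: (1/2)(8.5)(120 - 69) = 216.75.

216.75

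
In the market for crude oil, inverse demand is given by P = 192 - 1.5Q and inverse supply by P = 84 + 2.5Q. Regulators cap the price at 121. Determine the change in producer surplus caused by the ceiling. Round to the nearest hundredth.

-637.45

Without the control, 192 - 1.5Q = 84 + 2.5Q so Q* = 27 and P* = 151.5.
At P = 121, sellers supply (121 - 84)/2.5 = 14.8 while buyers want more, so the quantity traded is 14.8 at price 121.
PS goes from (1/2)(27)(67.5) = 911.25 to 273.8 (computed as (121 - 84)(14.8) - (1/2)(2.5)(14.8)^2), a change of -637.45.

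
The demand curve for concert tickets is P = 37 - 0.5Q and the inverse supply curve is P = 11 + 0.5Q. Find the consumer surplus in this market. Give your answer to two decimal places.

Setting demand equal to supply, 26 = 1Q, so Q* = 26 and P* = 24.
The demand choke price is 37, so CS = (1/2)(Q*)(37 - P*) = (1/2)(26)(13) = 169.

169.00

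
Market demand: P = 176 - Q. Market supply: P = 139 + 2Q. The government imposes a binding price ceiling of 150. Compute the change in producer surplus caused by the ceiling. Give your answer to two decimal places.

Free-market equilibrium: 176 - Q = 139 + 2Q gives Q* = 12.3333, P* = 163.6667.
At P = 150, sellers supply (150 - 139)/2 = 5.5 while buyers want more, so the quantity traded is 5.5 at price 150.
PS goes from (1/2)(12.3333)(24.6667) = 152.1111 to 30.25 (computed as (150 - 139)(5.5) - (1/2)(2)(5.5)^2), a change of -121.8611.

-121.86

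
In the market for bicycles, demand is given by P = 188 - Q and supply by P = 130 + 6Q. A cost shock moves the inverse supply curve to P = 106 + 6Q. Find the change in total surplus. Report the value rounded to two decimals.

240.00

Initial equilibrium: Q_0 = 8.2857, P_0 = 179.7143; CS_0 = (1/2)(8.2857)(8.2857) = 34.3265, PS_0 = (1/2)(8.2857)(49.7143) = 205.9592.
New equilibrium: 188 - Q = 106 + 6Q gives Q_1 = 11.7143, P_1 = 176.2857; CS_1 = 68.6122, PS_1 = 411.6735.
Change in total surplus = (68.6122 + 411.6735) - (34.3265 + 205.9592) = 240.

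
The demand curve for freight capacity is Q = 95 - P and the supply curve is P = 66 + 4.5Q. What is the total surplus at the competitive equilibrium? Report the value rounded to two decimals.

76.45

Rewriting demand in inverse form: P = 95 - Q.
Set 95 - Q = 66 + 4.5Q, which gives 29 = 5.5Q, so Q* = 5.2727 and P* = 95 - (5.2727) = 89.7273.
CS = (1/2)(5.2727)(5.2727) = 13.9008 and PS = (1/2)(5.2727)(23.7273) = 62.5537, so total surplus = 76.4545.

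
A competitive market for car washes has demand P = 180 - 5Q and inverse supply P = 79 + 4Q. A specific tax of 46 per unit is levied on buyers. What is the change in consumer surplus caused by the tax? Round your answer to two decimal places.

Without the tax, 180 - 5Q = 79 + 4Q so Q* = 11.2222 and P* = 123.8889.
A tax on buyers shifts demand down by 46: (180 - 46) - 5Q = 79 + 4Q, so Q_t = 6.1111. Buyers pay P_b = 149.4444; sellers receive P_s = P_b - 46 = 103.4444.
Consumers lose the trapezoid between P* and P_b out to Q_t plus the triangle from Q_t to Q*: change in CS = 93.3642 - 314.8457 = -221.4815.

-221.48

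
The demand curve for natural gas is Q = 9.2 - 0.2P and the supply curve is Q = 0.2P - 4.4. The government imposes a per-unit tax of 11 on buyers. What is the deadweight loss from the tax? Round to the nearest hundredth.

Rewriting demand in inverse form: P = 46 - 5Q.
Rewriting supply in inverse form: P = 22 + 5Q.
Pre-tax equilibrium: 46 - 5Q = 22 + 5Q gives Q* = 2.4, P* = 34.
A tax on buyers shifts demand down by 11: (46 - 11) - 5Q = 22 + 5Q, so Q_t = 1.3. Buyers pay P_b = 39.5; sellers receive P_s = P_b - 11 = 28.5.
Deadweight loss is the triangle between the curves from Q_t to Q*: (1/2)(2.4 - 1.3)(11) = 6.05.

6.05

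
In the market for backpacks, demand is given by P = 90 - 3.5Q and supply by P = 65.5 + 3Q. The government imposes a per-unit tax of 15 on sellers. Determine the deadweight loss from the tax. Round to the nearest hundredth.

17.31

Pre-tax equilibrium: 90 - 3.5Q = 65.5 + 3Q gives Q* = 3.7692, P* = 76.8077.
With the tax, sellers need 15 more per unit: 90 - 3.5Q = 65.5 + 3Q + 15, so Q_t = 1.4615. Buyers pay P_b = 84.8846; sellers receive P_s = P_b - 15 = 69.8846.
The welfare triangle lost has base Q* - Q_t = 2.3077 and height t = 15, so DWL = (1/2)(2.3077)(15) = 17.3077.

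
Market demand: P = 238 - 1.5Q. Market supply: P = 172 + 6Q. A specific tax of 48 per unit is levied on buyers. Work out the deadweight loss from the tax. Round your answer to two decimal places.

153.60

Pre-tax equilibrium: 238 - 1.5Q = 172 + 6Q gives Q* = 8.8, P* = 224.8.
A tax on buyers shifts demand down by 48: (238 - 48) - 1.5Q = 172 + 6Q, so Q_t = 2.4. Buyers pay P_b = 234.4; sellers receive P_s = P_b - 48 = 186.4.
Deadweight loss is the triangle between the curves from Q_t to Q*: (1/2)(8.8 - 2.4)(48) = 153.6.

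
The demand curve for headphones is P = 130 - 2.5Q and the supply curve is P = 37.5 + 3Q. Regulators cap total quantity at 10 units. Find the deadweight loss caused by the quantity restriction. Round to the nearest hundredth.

Unrestricted equilibrium: Q* = (130 - 37.5)/(2.5 + 3) = 16.8182.
At Q = 10 the demand price is 130 - 2.5(10) = 105 and the supply price is 37.5 + 3(10) = 67.5.
Deadweight loss is the triangle between the curves from 10 to 16.8182: (1/2)(105 - 67.5)(16.8182 - 10) = 127.8409.

127.84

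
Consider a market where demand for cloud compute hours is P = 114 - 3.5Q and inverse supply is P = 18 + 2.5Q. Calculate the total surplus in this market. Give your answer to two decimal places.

Setting demand equal to supply, 96 = 6Q, so Q* = 16 and P* = 58.
CS = (1/2)(16)(56) = 448 and PS = (1/2)(16)(40) = 320, so total surplus = 768.

768.00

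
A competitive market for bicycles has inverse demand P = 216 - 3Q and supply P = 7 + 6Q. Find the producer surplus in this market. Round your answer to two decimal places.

1617.81

Setting demand equal to supply, 209 = 9Q, so Q* = 23.2222 and P* = 146.3333.
The supply curve's price intercept is 7, so PS = (1/2)(Q*)(P* - 7) = (1/2)(23.2222)(139.3333) = 1617.8148.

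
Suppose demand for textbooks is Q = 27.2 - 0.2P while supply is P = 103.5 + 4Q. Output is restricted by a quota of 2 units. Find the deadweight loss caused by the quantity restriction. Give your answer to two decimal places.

11.68

Rewriting demand in inverse form: P = 136 - 5Q.
Unrestricted equilibrium: Q* = (136 - 103.5)/(5 + 4) = 3.6111.
At Q = 2 the demand price is 136 - 5(2) = 126 and the supply price is 103.5 + 4(2) = 111.5.
DWL = (1/2)(gap between curves at 2) x (Q* - 2) = (1/2)(14.5)(1.6111) = 11.6806.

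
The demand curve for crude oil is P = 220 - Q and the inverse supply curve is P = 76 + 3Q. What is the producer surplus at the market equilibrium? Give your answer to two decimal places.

Setting demand equal to supply, 144 = 4Q, so Q* = 36 and P* = 184.
The supply curve's price intercept is 76, so PS = (1/2)(Q*)(P* - 76) = (1/2)(36)(108) = 1944.

1944.00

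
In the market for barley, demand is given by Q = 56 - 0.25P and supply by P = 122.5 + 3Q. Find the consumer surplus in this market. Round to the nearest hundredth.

Rewriting demand in inverse form: P = 224 - 4Q.
Equilibrium: 224 - 4Q = 122.5 + 3Q, so Q* = 14.5 and P* = 166.
The demand choke price is 224, so CS = (1/2)(Q*)(224 - P*) = (1/2)(14.5)(58) = 420.5.

420.50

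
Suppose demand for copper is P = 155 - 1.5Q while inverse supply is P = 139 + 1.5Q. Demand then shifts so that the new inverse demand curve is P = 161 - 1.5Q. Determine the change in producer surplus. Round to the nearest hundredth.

Initial equilibrium: Q_0 = 5.3333, P_0 = 147; CS_0 = (1/2)(5.3333)(8) = 21.3333, PS_0 = (1/2)(5.3333)(8) = 21.3333.
New equilibrium: 161 - 1.5Q = 139 + 1.5Q gives Q_1 = 7.3333, P_1 = 150; CS_1 = 40.3333, PS_1 = 40.3333.
Change in producer surplus = 40.3333 - 21.3333 = 19.

19.00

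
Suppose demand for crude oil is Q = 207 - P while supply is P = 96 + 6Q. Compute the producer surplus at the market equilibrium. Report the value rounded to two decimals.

754.35

Rewriting demand in inverse form: P = 207 - Q.
Set 207 - Q = 96 + 6Q, which gives 111 = 7Q, so Q* = 15.8571 and P* = 207 - (15.8571) = 191.1429.
The supply curve's price intercept is 96, so PS = (1/2)(Q*)(P* - 96) = (1/2)(15.8571)(95.1429) = 754.3469.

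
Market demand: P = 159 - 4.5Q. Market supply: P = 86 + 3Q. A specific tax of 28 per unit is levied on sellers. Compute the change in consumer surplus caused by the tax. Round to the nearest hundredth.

Pre-tax equilibrium: 159 - 4.5Q = 86 + 3Q gives Q* = 9.7333, P* = 115.2.
With the tax, sellers need 28 more per unit: 159 - 4.5Q = 86 + 3Q + 28, so Q_t = 6. Buyers pay P_b = 132; sellers receive P_s = P_b - 28 = 104.
CS falls from (1/2)(9.7333)(43.8) = 213.16 to (1/2)(6)(27) = 81, a change of -132.16.

-132.16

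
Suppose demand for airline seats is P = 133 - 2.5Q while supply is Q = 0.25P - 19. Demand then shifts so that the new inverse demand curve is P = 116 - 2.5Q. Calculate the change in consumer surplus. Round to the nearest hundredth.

-48.79

Rewriting supply in inverse form: P = 76 + 4Q.
Initial equilibrium: Q_0 = 8.7692, P_0 = 111.0769; CS_0 = (1/2)(8.7692)(21.9231) = 96.1243, PS_0 = (1/2)(8.7692)(35.0769) = 153.7988.
New equilibrium: 116 - 2.5Q = 76 + 4Q gives Q_1 = 6.1538, P_1 = 100.6154; CS_1 = 47.3373, PS_1 = 75.7396.
Change in consumer surplus = 47.3373 - 96.1243 = -48.787.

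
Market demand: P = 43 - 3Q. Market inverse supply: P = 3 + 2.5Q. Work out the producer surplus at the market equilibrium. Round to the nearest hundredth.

66.12

Equilibrium: 43 - 3Q = 3 + 2.5Q, so Q* = 7.2727 and P* = 21.1818.
PS is the area between P* and the supply curve from 0 to Q*: (1/2)(7.2727)(18.1818) = 66.1157.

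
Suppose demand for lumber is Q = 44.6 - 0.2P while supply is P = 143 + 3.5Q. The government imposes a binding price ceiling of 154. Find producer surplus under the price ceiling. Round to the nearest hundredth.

17.29

Rewriting demand in inverse form: P = 223 - 5Q.
Without the control, 223 - 5Q = 143 + 3.5Q so Q* = 9.4118 and P* = 175.9412.
At P = 154, sellers supply (154 - 143)/3.5 = 3.1429 while buyers want more, so the quantity traded is 3.1429 at price 154.
PS is the triangle above supply below 154: (1/2)(3.1429)(154 - 143) = 17.2857.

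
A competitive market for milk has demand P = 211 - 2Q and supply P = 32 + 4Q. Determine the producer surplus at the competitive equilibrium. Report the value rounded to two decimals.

Set 211 - 2Q = 32 + 4Q, which gives 179 = 6Q, so Q* = 29.8333 and P* = 211 - 2(29.8333) = 151.3333.
PS is the area between P* and the supply curve from 0 to Q*: (1/2)(29.8333)(119.3333) = 1780.0556.

1780.06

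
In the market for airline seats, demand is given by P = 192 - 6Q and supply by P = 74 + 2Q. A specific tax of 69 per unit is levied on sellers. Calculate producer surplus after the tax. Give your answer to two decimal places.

Pre-tax equilibrium: 192 - 6Q = 74 + 2Q gives Q* = 14.75, P* = 103.5.
With the tax, sellers need 69 more per unit: 192 - 6Q = 74 + 2Q + 69, so Q_t = 6.125. Buyers pay P_b = 155.25; sellers receive P_s = P_b - 69 = 86.25.
PS = (1/2)(Q_t)(P_s - 74) = (1/2)(6.125)(12.25) = 37.5156.

37.52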